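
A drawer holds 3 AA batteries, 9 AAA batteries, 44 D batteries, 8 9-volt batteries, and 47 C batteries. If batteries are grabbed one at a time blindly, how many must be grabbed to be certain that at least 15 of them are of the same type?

49

Treat the 5 types as pigeonholes.
In the worst case we take at most 14 of each type, but all 3 AA, all 9 AAA, and all 8 9-volt (fewer than 14), giving 3 + 9 + 14 + 8 + 14 = 48.
One more battery then forces some type to 15, so 48 + 1 = 49.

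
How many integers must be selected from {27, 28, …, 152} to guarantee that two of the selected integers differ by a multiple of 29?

30

Group the integers by remainder mod 29; there are 29 residue classes, each nonempty in this range.
Choosing one from each class (29 integers) avoids any shared remainder.
One more choice must repeat a class, so two differ by a multiple of 29. Hence 29 + 1 = 30.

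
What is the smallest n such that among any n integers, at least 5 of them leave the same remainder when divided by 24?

97

There are 24 residue classes modulo 24 acting as pigeonholes.
With 24 × 4 = 96 integers we could place exactly 4 in each, with no class reaching 5.
One more forces some class to hold 5, so 96 + 1 = 97.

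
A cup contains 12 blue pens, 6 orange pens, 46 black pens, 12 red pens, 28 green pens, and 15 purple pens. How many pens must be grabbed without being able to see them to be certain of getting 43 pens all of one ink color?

116

Treat the 6 ink colors as pigeonholes.
In the worst case we take at most 42 of each ink color, but all 12 blue, all 6 orange, all 12 red, all 28 green, and all 15 purple (fewer than 42), giving 12 + 6 + 42 + 12 + 28 + 15 = 115.
One more pen then forces some ink color to 43, so 115 + 1 = 116.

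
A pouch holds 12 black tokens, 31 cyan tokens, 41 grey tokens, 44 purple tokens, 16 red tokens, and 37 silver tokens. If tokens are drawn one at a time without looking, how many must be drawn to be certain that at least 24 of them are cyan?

174

To avoid cyan tokens as long as possible, exhaust the other 5 colors first.
The worst case draws every non-cyan token first: 12 + 41 + 44 + 16 + 37 = 150.
The next 24 draws are then forced to be cyan, giving 150 + 24 = 174.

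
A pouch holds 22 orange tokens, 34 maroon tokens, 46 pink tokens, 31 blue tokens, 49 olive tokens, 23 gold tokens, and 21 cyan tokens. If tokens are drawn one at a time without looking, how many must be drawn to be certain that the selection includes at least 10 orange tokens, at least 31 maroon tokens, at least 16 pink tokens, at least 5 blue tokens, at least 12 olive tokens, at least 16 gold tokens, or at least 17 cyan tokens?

The worst case stops just short of every target: 9 orange, 30 maroon, 15 pink, 4 blue, 11 olive, 15 gold, 16 cyan — 9 + 30 + 15 + 4 + 11 + 15 + 16 = 100 tokens.
One more token must push some color to its target, so 100 + 1 = 101.

101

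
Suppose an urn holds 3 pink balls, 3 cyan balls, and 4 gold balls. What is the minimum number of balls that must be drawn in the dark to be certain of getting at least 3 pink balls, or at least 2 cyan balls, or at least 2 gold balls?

5

Each of the 3 colors has its own threshold; avoid all of them simultaneously.
The worst case stops just short of every target: 2 pink, 1 cyan, 1 gold — 2 + 1 + 1 = 4 balls.
One more ball must push some color to its target, so 4 + 1 = 5.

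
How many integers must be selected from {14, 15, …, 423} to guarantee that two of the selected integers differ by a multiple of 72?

73

Group the integers by remainder mod 72; there are 72 residue classes, each nonempty in this range.
Choosing one from each class (72 integers) avoids any shared remainder.
One more choice must repeat a class, so two differ by a multiple of 72. Hence 72 + 1 = 73.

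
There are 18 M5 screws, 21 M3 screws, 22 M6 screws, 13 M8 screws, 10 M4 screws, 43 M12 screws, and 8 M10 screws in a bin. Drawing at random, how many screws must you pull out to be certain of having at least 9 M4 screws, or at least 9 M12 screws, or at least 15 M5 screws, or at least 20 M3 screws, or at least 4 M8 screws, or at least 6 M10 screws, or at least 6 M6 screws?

63

Each of the 7 sizes has its own threshold; avoid all of them simultaneously.
The worst case stops just short of every target: 14 M5, 19 M3, 5 M6, 3 M8, 8 M4, 8 M12, 5 M10 — 14 + 19 + 5 + 3 + 8 + 8 + 5 = 62 screws.
One more screw must push some size to its target, so 62 + 1 = 63.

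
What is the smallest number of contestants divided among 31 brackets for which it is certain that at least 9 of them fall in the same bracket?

249

There are 31 brackets acting as pigeonholes.
With 31 × 8 = 248 contestants we could place exactly 8 in each, with no class reaching 9.
One more forces some class to hold 9, so 248 + 1 = 249.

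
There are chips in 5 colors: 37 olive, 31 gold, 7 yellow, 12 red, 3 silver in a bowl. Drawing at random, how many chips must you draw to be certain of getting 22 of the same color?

Treat the 5 colors as pigeonholes.
In the worst case we take at most 21 of each color, but all 7 yellow, all 12 red, and all 3 silver (fewer than 21), giving 21 + 21 + 7 + 12 + 3 = 64.
One more chip then forces some color to 22, so 64 + 1 = 65.

65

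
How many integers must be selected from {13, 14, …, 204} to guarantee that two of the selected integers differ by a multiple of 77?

Group the integers by remainder mod 77; there are 77 residue classes, each nonempty in this range.
Choosing one from each class (77 integers) avoids any shared remainder.
One more choice must repeat a class, so two differ by a multiple of 77. Hence 77 + 1 = 78.

78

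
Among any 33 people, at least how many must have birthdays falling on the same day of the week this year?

There are 7 days of the week, which serve as the pigeonholes.
If each of the 7 days of the week held at most 4, the total would be at most 7 × 4 = 28 < 33, a contradiction.
So at least one holds ⌈33/7⌉ = 5.

5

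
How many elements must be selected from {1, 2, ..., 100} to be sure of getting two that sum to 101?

Partition {1, …, 100} into 50 pairs: {1,100}, {2,99}, …, {50,51}.
Choosing 50 integers — say the integers 1 through 50 — takes one from each pair and avoids the property.
Choosing 51 forces two into the same pair by pigeonhole, and those sum to 101. So 51.

51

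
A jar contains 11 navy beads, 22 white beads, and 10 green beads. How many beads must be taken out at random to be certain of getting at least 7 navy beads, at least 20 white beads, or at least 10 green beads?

35

The worst case stops just short of every target: 6 navy, 19 white, 9 green — 6 + 19 + 9 = 34 beads.
One more bead must push some color to its target, so 34 + 1 = 35.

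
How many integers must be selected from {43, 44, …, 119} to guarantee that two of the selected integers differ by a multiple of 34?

Group the integers by remainder mod 34; there are 34 residue classes, each nonempty in this range.
Choosing one from each class (34 integers) avoids any shared remainder.
One more choice must repeat a class, so two differ by a multiple of 34. Hence 34 + 1 = 35.

35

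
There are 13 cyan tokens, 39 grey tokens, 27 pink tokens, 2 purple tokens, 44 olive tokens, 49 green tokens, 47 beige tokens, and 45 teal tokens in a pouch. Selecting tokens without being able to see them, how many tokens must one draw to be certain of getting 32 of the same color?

In the worst case we take at most 31 of each color, but all 13 cyan, all 27 pink, and all 2 purple (fewer than 31), giving 13 + 31 + 27 + 2 + 31 + 31 + 31 + 31 = 197.
One more token then forces some color to 32, so 197 + 1 = 198.

198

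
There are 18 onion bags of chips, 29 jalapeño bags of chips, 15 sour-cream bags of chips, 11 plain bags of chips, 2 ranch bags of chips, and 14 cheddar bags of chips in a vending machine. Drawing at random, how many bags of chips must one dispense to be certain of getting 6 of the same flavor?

28

In the worst case we take at most 5 of each flavor, but all 2 ranch (fewer than 5), giving 5 + 5 + 5 + 5 + 2 + 5 = 27.
One more bag of chips then forces some flavor to 6, so 27 + 1 = 28.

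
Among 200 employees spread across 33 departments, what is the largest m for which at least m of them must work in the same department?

The 200 employees fall into 33 departments.
If each of the 33 departments held at most 6, the total would be at most 33 × 6 = 198 < 200, a contradiction.
So at least one holds ⌈200/33⌉ = 7.

7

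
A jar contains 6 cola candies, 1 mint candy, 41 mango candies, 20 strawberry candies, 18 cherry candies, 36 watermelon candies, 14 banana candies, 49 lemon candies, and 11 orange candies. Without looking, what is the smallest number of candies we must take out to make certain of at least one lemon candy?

The worst case draws every non-lemon candy first: 6 + 1 + 41 + 20 + 18 + 36 + 14 + 11 = 147.
The next draw is then forced to be lemon, giving 147 + 1 = 148.

148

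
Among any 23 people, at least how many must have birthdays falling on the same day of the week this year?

4

There are 7 days of the week, which serve as the pigeonholes.
If each of the 7 days of the week held at most 3, the total would be at most 7 × 3 = 21 < 23, a contradiction.
So at least one holds ⌈23/7⌉ = 4.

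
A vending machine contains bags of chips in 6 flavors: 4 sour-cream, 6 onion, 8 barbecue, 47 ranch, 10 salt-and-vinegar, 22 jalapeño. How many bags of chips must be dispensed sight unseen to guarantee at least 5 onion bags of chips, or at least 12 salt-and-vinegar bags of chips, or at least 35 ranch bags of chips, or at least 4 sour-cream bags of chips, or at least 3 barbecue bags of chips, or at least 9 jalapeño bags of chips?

62

Each of the 6 flavors has its own threshold; avoid all of them simultaneously.
The worst case stops just short of every target: 3 sour-cream, 4 onion, 2 barbecue, 34 ranch, all 10 salt-and-vinegar, 8 jalapeño — 3 + 4 + 2 + 34 + 10 + 8 = 61 bags of chips.
One more bag of chips must push some flavor to its target, so 61 + 1 = 62.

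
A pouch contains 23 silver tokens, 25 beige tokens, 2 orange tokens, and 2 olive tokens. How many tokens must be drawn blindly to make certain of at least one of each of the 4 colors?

The hardest color to obtain is orange: we could draw every other token first — 52 − 2 = 50 tokens — without a single orange one.
The next draw must be orange, so 50 + 1 = 51.

51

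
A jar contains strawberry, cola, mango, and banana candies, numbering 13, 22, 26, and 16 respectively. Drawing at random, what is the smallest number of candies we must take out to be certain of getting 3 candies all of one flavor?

9

The worst case takes 2 candies of each flavor without reaching 3 of any: 4 × 2 = 8.
The next candy must bring some flavor to 3, so 8 + 1 = 9.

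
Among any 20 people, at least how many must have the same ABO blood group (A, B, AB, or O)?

5

The 20 people fall into 4 ABO blood groups.
If each of the 4 ABO blood groups held at most 4, the total would be at most 4 × 4 = 16 < 20, a contradiction.
So at least one holds ⌈20/4⌉ = 5.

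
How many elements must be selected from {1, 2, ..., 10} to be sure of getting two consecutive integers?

Partition {1, …, 10} into 5 pairs: {1,2}, {3,4}, …, {9,10}.
Choosing 5 integers — say the 5 even numbers 2, 4, …, 10 — takes one from each pair and avoids the property.
Choosing 6 forces two into the same pair by pigeonhole, and those are consecutive. So 6.

6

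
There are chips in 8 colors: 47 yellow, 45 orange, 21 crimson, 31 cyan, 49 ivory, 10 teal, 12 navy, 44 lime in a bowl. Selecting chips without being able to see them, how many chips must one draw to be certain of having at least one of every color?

The hardest color to obtain is teal: we could draw every other chip first — 259 − 10 = 249 chips — without a single teal one.
The next draw must be teal, so 249 + 1 = 250.

250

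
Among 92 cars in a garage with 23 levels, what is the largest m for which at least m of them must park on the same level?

4

If each of the 23 levels held at most 3, the total would be at most 23 × 3 = 69 < 92, a contradiction.
So at least one holds ⌈92/23⌉ = 4.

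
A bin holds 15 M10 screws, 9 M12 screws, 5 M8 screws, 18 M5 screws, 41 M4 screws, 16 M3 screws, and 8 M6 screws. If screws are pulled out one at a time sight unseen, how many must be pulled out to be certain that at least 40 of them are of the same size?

In the worst case we take at most 39 of each size, but all 15 M10, all 9 M12, all 5 M8, all 18 M5, all 16 M3, and all 8 M6 (fewer than 39), giving 15 + 9 + 5 + 18 + 39 + 16 + 8 = 110.
One more screw then forces some size to 40, so 110 + 1 = 111.

111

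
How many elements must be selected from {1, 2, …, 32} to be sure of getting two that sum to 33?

Partition {1, …, 32} into 16 pairs: {1,32}, {2,31}, …, {16,17}.
Choosing 16 integers — say the integers 1 through 16 — takes one from each pair and avoids the property.
Choosing 17 forces two into the same pair by pigeonhole, and those sum to 33. So 17.

17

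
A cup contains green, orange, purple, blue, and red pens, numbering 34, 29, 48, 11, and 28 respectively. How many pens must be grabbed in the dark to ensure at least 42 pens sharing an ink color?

In the worst case we take at most 41 of each ink color, but all 34 green, all 29 orange, all 11 blue, and all 28 red (fewer than 41), giving 34 + 29 + 41 + 11 + 28 = 143.
One more pen then forces some ink color to 42, so 143 + 1 = 144.

144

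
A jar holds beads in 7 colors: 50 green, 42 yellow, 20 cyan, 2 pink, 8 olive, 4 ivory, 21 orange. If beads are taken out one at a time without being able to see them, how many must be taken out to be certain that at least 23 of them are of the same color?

100

In the worst case we take at most 22 of each color, but all 20 cyan, all 2 pink, all 8 olive, all 4 ivory, and all 21 orange (fewer than 22), giving 22 + 22 + 20 + 2 + 8 + 4 + 21 = 99.
One more bead then forces some color to 23, so 99 + 1 = 100.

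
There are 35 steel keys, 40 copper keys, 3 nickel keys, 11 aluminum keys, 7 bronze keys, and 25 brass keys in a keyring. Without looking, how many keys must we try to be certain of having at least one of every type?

119

The hardest type to obtain is nickel: we could draw every other key first — 121 − 3 = 118 keys — without a single nickel one.
The next draw must be nickel, so 118 + 1 = 119.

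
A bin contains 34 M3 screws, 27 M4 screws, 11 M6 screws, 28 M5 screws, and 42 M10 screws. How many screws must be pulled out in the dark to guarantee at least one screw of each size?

132

The hardest size to obtain is M6: we could draw every other screw first — 142 − 11 = 131 screws — without a single M6 one.
The next draw must be M6, so 131 + 1 = 132.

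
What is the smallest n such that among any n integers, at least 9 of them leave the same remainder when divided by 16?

There are 16 residue classes modulo 16 acting as pigeonholes.
With 16 × 8 = 128 integers we could place exactly 8 in each, with no class reaching 9.
One more forces some class to hold 9, so 128 + 1 = 129.

129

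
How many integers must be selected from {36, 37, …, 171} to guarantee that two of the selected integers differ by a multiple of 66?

Group the integers by remainder mod 66; there are 66 residue classes, each nonempty in this range.
Choosing one from each class (66 integers) avoids any shared remainder.
One more choice must repeat a class, so two differ by a multiple of 66. Hence 66 + 1 = 67.

67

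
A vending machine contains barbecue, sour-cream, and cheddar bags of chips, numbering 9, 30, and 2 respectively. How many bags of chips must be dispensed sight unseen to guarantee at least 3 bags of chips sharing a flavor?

7

The worst case takes 2 bags of chips of each flavor without reaching 3 of any: 3 × 2 = 6.
The next bag of chips must bring some flavor to 3, so 6 + 1 = 7.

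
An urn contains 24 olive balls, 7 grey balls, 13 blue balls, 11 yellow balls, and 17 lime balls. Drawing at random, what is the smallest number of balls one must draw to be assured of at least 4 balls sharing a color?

16

The worst case takes 3 balls of each color without reaching 4 of any: 5 × 3 = 15.
The next ball must bring some color to 4, so 15 + 1 = 16.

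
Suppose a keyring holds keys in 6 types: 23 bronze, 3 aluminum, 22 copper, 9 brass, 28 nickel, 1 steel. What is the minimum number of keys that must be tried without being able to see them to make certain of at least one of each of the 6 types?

86

The hardest type to obtain is steel: we could draw every other key first — 86 − 1 = 85 keys — without a single steel one.
The next draw must be steel, so 85 + 1 = 86.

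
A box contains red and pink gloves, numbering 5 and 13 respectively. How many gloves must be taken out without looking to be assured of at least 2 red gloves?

15

To avoid red gloves as long as possible, exhaust the other 1 color first.
The worst case draws every non-red glove first: 13.
The next 2 draws are then forced to be red, giving 13 + 2 = 15.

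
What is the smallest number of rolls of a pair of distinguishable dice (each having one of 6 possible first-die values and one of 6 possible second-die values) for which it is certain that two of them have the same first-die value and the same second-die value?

37

There are 6 × 6 = 36 (first-die value, second-die value) combinations acting as pigeonholes.
With 36 rolls of a pair of distinguishable dice we could place one in each, avoiding any repeat.
One more forces some (first-die value, second-die value) pair to hold 2, so 36 + 1 = 37.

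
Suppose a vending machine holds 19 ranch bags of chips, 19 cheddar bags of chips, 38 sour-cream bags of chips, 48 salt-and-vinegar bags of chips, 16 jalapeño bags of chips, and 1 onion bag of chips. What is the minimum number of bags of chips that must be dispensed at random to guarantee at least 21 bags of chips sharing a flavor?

96

Treat the 6 flavors as pigeonholes.
In the worst case we take at most 20 of each flavor, but all 19 ranch, all 19 cheddar, all 16 jalapeño, and all 1 onion (fewer than 20), giving 19 + 19 + 20 + 20 + 16 + 1 = 95.
One more bag of chips then forces some flavor to 21, so 95 + 1 = 96.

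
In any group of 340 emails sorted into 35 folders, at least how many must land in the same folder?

The 340 emails fall into 35 folders.
If each of the 35 folders held at most 9, the total would be at most 35 × 9 = 315 < 340, a contradiction.
So at least one holds ⌈340/35⌉ = 10.

10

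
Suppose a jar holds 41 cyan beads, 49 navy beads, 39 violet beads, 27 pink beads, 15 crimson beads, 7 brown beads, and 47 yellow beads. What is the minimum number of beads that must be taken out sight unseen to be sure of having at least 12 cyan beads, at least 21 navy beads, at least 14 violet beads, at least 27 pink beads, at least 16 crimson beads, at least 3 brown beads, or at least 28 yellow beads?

Each of the 7 colors has its own threshold; avoid all of them simultaneously.
The worst case stops just short of every target: 11 cyan, 20 navy, 13 violet, 26 pink, 15 crimson, 2 brown, 27 yellow — 11 + 20 + 13 + 26 + 15 + 2 + 27 = 114 beads.
One more bead must push some color to its target, so 114 + 1 = 115.

115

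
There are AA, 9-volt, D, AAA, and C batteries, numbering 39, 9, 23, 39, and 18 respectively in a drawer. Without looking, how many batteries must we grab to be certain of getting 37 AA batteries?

126

To avoid AA batteries as long as possible, exhaust the other 4 types first.
The worst case draws every non-AA battery first: 9 + 23 + 39 + 18 = 89.
The next 37 draws are then forced to be AA, giving 89 + 37 = 126.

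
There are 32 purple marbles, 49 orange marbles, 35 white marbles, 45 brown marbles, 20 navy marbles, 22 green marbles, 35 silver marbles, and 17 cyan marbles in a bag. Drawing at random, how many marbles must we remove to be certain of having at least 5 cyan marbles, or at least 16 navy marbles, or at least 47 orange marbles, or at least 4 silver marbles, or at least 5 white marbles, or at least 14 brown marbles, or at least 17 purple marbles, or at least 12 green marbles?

113

Each of the 8 colors has its own threshold; avoid all of them simultaneously.
The worst case stops just short of every target: 16 purple, 46 orange, 4 white, 13 brown, 15 navy, 11 green, 3 silver, 4 cyan — 16 + 46 + 4 + 13 + 15 + 11 + 3 + 4 = 112 marbles.
One more marble must push some color to its target, so 112 + 1 = 113.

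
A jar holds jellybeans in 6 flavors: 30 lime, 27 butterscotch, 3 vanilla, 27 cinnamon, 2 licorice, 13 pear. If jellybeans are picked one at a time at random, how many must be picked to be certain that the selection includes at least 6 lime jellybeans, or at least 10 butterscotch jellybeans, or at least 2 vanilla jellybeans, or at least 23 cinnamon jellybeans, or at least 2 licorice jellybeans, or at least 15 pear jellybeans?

52

The worst case stops just short of every target: 5 lime, 9 butterscotch, 1 vanilla, 22 cinnamon, 1 licorice, all 13 pear — 5 + 9 + 1 + 22 + 1 + 13 = 51 jellybeans.
One more jellybean must push some flavor to its target, so 51 + 1 = 52.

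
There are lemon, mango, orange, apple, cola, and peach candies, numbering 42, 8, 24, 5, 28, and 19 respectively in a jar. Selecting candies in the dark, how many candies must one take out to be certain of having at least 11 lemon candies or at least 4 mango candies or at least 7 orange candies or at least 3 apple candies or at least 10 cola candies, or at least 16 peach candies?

The worst case stops just short of every target: 10 lemon, 3 mango, 6 orange, 2 apple, 9 cola, 15 peach — 10 + 3 + 6 + 2 + 9 + 15 = 45 candies.
One more candy must push some flavor to its target, so 45 + 1 = 46.

46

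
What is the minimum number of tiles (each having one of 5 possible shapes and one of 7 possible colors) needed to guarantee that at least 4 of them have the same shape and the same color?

106

There are 5 × 7 = 35 (shape, color) combinations acting as pigeonholes.
With 35 × 3 = 105 tiles we could place exactly 3 in each, with no (shape, color) pair reaching 4.
One more forces some (shape, color) pair to hold 4, so 105 + 1 = 106.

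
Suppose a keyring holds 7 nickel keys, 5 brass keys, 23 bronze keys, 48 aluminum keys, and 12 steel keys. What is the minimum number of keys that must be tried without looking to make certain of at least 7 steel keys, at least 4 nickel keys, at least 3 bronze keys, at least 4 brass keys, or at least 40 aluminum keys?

The worst case stops just short of every target: 3 nickel, 3 brass, 2 bronze, 39 aluminum, 6 steel — 3 + 3 + 2 + 39 + 6 = 53 keys.
One more key must push some type to its target, so 53 + 1 = 54.

54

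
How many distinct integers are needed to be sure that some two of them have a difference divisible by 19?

Two integers differ by a multiple of 19 exactly when they share a remainder mod 19.
There are 19 residue classes mod 19, so 19 integers can all lie in distinct classes.
One more integer must repeat a residue, giving a difference divisible by 19. So n = 19 + 1 = 20.

20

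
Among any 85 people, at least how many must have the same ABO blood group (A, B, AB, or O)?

22

There are 4 ABO blood groups, which serve as the pigeonholes.
If each of the 4 ABO blood groups held at most 21, the total would be at most 4 × 21 = 84 < 85, a contradiction.
So at least one holds ⌈85/4⌉ = 22.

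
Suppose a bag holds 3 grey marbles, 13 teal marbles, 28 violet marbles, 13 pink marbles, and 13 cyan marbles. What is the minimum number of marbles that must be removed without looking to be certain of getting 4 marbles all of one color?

The worst case takes 3 marbles of each color without reaching 4 of any: 5 × 3 = 15.
The next marble must bring some color to 4, so 15 + 1 = 16.

16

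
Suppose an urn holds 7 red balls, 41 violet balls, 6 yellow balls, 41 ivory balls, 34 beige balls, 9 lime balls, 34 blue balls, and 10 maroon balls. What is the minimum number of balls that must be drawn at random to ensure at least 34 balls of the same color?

In the worst case we take at most 33 of each color, but all 7 red, all 6 yellow, all 9 lime, and all 10 maroon (fewer than 33), giving 7 + 33 + 6 + 33 + 33 + 9 + 33 + 10 = 164.
One more ball then forces some color to 34, so 164 + 1 = 165.

165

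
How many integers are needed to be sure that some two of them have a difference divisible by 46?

47

Two integers differ by a multiple of 46 exactly when they share a remainder mod 46.
There are 46 residue classes mod 46, so 46 integers can all lie in distinct classes.
One more integer must repeat a residue, giving a difference divisible by 46. So n = 46 + 1 = 47.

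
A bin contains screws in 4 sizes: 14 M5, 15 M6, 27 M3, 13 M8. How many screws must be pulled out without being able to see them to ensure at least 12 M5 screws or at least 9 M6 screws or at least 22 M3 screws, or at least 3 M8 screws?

43

The worst case stops just short of every target: 11 M5, 8 M6, 21 M3, 2 M8 — 11 + 8 + 21 + 2 = 42 screws.
One more screw must push some size to its target, so 42 + 1 = 43.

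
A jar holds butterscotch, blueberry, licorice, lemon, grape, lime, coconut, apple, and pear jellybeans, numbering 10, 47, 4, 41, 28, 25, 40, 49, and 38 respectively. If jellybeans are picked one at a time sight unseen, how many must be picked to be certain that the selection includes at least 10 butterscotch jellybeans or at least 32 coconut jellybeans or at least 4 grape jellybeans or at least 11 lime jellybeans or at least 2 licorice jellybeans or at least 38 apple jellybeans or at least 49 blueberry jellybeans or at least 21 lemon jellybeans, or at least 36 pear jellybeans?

The worst case stops just short of every target: 9 butterscotch, all 47 blueberry, 1 licorice, 20 lemon, 3 grape, 10 lime, 31 coconut, 37 apple, 35 pear — 9 + 47 + 1 + 20 + 3 + 10 + 31 + 37 + 35 = 193 jellybeans.
One more jellybean must push some flavor to its target, so 193 + 1 = 194.

194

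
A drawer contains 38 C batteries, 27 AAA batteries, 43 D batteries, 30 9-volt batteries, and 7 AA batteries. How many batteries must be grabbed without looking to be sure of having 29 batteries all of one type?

119

Treat the 5 types as pigeonholes.
In the worst case we take at most 28 of each type, but all 27 AAA and all 7 AA (fewer than 28), giving 28 + 27 + 28 + 28 + 7 = 118.
One more battery then forces some type to 29, so 118 + 1 = 119.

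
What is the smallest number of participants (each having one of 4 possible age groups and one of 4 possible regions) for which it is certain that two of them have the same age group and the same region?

There are 4 × 4 = 16 (age group, region) combinations acting as pigeonholes.
With 16 participants we could place one in each, avoiding any repeat.
One more forces some (age group, region) pair to hold 2, so 16 + 1 = 17.

17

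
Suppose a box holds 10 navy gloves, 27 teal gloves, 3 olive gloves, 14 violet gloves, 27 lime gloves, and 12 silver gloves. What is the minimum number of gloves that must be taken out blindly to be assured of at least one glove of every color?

91

The hardest color to obtain is olive: we could draw every other glove first — 93 − 3 = 90 gloves — without a single olive one.
The next draw must be olive, so 90 + 1 = 91.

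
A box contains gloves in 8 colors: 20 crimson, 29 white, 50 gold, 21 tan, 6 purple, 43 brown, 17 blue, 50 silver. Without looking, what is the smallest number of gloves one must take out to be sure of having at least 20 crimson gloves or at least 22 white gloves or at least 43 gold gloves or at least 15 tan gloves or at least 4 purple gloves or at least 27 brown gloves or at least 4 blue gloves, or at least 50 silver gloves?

178

The worst case stops just short of every target: 19 crimson, 21 white, 42 gold, 14 tan, 3 purple, 26 brown, 3 blue, 49 silver — 19 + 21 + 42 + 14 + 3 + 26 + 3 + 49 = 177 gloves.
One more glove must push some color to its target, so 177 + 1 = 178.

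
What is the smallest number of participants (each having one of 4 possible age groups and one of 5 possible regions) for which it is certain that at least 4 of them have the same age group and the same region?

61

There are 4 × 5 = 20 (age group, region) combinations acting as pigeonholes.
With 20 × 3 = 60 participants we could place exactly 3 in each, with no (age group, region) pair reaching 4.
One more forces some (age group, region) pair to hold 4, so 60 + 1 = 61.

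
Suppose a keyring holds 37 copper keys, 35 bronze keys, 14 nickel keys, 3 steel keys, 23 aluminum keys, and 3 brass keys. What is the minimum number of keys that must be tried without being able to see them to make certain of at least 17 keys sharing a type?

In the worst case we take at most 16 of each type, but all 14 nickel, all 3 steel, and all 3 brass (fewer than 16), giving 16 + 16 + 14 + 3 + 16 + 3 = 68.
One more key then forces some type to 17, so 68 + 1 = 69.

69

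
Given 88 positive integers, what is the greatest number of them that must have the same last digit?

There are 10 possible last digits, which serve as the pigeonholes.
If each of the 10 possible last digits held at most 8, the total would be at most 10 × 8 = 80 < 88, a contradiction.
So at least one holds ⌈88/10⌉ = 9.

9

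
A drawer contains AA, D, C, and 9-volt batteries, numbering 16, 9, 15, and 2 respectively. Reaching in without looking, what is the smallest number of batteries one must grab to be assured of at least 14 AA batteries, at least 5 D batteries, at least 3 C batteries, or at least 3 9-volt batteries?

The worst case stops just short of every target: 13 AA, 4 D, 2 C, 2 9-volt — 13 + 4 + 2 + 2 = 21 batteries.
One more battery must push some type to its target, so 21 + 1 = 22.

22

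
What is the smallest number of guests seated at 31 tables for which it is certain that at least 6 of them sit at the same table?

There are 31 tables acting as pigeonholes.
With 31 × 5 = 155 guests we could place exactly 5 in each, with no class reaching 6.
One more forces some class to hold 6, so 155 + 1 = 156.

156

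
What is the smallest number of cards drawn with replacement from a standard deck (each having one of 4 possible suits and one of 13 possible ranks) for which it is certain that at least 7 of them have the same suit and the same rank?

There are 4 × 13 = 52 (suit, rank) combinations acting as pigeonholes.
With 52 × 6 = 312 cards drawn with replacement from a standard deck we could place exactly 6 in each, with no (suit, rank) pair reaching 7.
One more forces some (suit, rank) pair to hold 7, so 312 + 1 = 313.

313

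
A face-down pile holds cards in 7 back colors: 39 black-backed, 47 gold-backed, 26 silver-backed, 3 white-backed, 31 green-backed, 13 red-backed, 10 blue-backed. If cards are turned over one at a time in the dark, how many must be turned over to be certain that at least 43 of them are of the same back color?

In the worst case we take at most 42 of each back color, but all 39 black-backed, all 26 silver-backed, all 3 white-backed, all 31 green-backed, all 13 red-backed, and all 10 blue-backed (fewer than 42), giving 39 + 42 + 26 + 3 + 31 + 13 + 10 = 164.
One more card then forces some back color to 43, so 164 + 1 = 165.

165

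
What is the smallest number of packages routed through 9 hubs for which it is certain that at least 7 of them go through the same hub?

55

There are 9 hubs acting as pigeonholes.
With 9 × 6 = 54 packages we could place exactly 6 in each, with no class reaching 7.
One more forces some class to hold 7, so 54 + 1 = 55.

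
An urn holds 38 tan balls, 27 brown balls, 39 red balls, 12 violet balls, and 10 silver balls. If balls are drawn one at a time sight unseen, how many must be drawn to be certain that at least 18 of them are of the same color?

74

Treat the 5 colors as pigeonholes.
In the worst case we take at most 17 of each color, but all 12 violet and all 10 silver (fewer than 17), giving 17 + 17 + 17 + 12 + 10 = 73.
One more ball then forces some color to 18, so 73 + 1 = 74.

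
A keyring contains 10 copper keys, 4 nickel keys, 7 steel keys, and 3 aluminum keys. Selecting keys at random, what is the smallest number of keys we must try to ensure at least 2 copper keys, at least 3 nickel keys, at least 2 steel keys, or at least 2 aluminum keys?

Each of the 4 types has its own threshold; avoid all of them simultaneously.
The worst case stops just short of every target: 1 copper, 2 nickel, 1 steel, 1 aluminum — 1 + 2 + 1 + 1 = 5 keys.
One more key must push some type to its target, so 5 + 1 = 6.

6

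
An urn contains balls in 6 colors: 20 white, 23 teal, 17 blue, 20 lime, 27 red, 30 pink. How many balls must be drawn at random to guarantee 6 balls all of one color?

31

Treat the 6 colors as pigeonholes.
The worst case takes 5 balls of each color without reaching 6 of any: 6 × 5 = 30.
The next ball must bring some color to 6, so 30 + 1 = 31.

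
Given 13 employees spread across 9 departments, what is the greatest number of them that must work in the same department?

2

The 13 employees fall into 9 departments.
If each of the 9 departments held at most 1, the total would be at most 9 × 1 = 9 < 13, a contradiction.
So at least one holds ⌈13/9⌉ = 2.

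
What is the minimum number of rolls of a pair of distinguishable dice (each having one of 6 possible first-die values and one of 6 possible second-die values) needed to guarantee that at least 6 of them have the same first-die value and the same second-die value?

There are 6 × 6 = 36 (first-die value, second-die value) combinations acting as pigeonholes.
With 36 × 5 = 180 rolls of a pair of distinguishable dice we could place exactly 5 in each, with no (first-die value, second-die value) pair reaching 6.
One more forces some (first-die value, second-die value) pair to hold 6, so 180 + 1 = 181.

181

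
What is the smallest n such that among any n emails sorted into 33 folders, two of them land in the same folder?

There are 33 folders acting as pigeonholes.
With 33 emails we could place one in each, avoiding any repeat.
One more forces some class to hold 2, so 33 + 1 = 34.

34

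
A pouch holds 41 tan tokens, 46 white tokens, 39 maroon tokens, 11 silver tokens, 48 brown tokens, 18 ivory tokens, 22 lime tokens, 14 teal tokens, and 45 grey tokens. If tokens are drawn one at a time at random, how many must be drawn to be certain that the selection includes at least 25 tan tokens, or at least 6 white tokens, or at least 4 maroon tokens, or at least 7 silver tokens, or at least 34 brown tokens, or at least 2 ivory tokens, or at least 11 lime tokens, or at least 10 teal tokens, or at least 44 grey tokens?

Each of the 9 colors has its own threshold; avoid all of them simultaneously.
The worst case stops just short of every target: 24 tan, 5 white, 3 maroon, 6 silver, 33 brown, 1 ivory, 10 lime, 9 teal, 43 grey — 24 + 5 + 3 + 6 + 33 + 1 + 10 + 9 + 43 = 134 tokens.
One more token must push some color to its target, so 134 + 1 = 135.

135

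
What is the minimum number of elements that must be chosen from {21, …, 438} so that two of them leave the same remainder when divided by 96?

97

Group the integers by remainder mod 96; there are 96 residue classes, each nonempty in this range.
Choosing one from each class (96 integers) avoids any shared remainder.
One more choice must repeat a class, so two differ by a multiple of 96. Hence 96 + 1 = 97.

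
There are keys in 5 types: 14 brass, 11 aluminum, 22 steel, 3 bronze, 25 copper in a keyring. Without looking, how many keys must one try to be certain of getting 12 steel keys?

65

To avoid steel keys as long as possible, exhaust the other 4 types first.
The worst case draws every non-steel key first: 14 + 11 + 3 + 25 = 53.
The next 12 draws are then forced to be steel, giving 53 + 12 = 65.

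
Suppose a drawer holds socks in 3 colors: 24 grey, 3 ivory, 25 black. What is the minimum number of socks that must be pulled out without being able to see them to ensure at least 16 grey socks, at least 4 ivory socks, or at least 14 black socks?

The worst case stops just short of every target: 15 grey, 3 ivory, 13 black — 15 + 3 + 13 = 31 socks.
One more sock must push some color to its target, so 31 + 1 = 32.

32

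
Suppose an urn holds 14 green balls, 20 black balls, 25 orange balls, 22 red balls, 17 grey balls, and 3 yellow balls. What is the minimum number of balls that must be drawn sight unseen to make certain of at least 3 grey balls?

87

The worst case draws every non-grey ball first: 14 + 20 + 25 + 22 + 3 = 84.
The next 3 draws are then forced to be grey, giving 84 + 3 = 87.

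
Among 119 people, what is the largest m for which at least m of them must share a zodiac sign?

If each of the 12 zodiac signs held at most 9, the total would be at most 12 × 9 = 108 < 119, a contradiction.
So at least one holds ⌈119/12⌉ = 10.

10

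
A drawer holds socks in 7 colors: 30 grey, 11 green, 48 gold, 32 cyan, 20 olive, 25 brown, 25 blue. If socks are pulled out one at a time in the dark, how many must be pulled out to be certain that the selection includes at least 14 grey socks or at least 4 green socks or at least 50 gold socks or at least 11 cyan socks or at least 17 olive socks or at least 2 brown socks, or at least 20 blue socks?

Each of the 7 colors has its own threshold; avoid all of them simultaneously.
The worst case stops just short of every target: 13 grey, 3 green, all 48 gold, 10 cyan, 16 olive, 1 brown, 19 blue — 13 + 3 + 48 + 10 + 16 + 1 + 19 = 110 socks.
One more sock must push some color to its target, so 110 + 1 = 111.

111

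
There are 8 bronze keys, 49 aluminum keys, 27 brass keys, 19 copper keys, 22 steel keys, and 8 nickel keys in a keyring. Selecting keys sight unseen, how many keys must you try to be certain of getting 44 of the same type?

Treat the 6 types as pigeonholes.
In the worst case we take at most 43 of each type, but all 8 bronze, all 27 brass, all 19 copper, all 22 steel, and all 8 nickel (fewer than 43), giving 8 + 43 + 27 + 19 + 22 + 8 = 127.
One more key then forces some type to 44, so 127 + 1 = 128.

128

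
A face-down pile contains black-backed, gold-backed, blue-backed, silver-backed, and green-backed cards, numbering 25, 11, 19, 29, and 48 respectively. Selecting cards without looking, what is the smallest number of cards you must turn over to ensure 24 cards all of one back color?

Treat the 5 back colors as pigeonholes.
In the worst case we take at most 23 of each back color, but all 11 gold-backed and all 19 blue-backed (fewer than 23), giving 23 + 11 + 19 + 23 + 23 = 99.
One more card then forces some back color to 24, so 99 + 1 = 100.

100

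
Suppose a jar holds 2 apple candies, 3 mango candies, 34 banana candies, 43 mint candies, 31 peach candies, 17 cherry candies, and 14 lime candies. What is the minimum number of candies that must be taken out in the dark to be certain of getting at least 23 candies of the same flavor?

103

In the worst case we take at most 22 of each flavor, but all 2 apple, all 3 mango, all 17 cherry, and all 14 lime (fewer than 22), giving 2 + 3 + 22 + 22 + 22 + 17 + 14 = 102.
One more candy then forces some flavor to 23, so 102 + 1 = 103.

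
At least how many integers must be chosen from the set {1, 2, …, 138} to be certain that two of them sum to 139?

Partition {1, …, 138} into 69 pairs: {1,138}, {2,137}, …, {69,70}.
Choosing 69 integers — say the integers 1 through 69 — takes one from each pair and avoids the property.
Choosing 70 forces two into the same pair by pigeonhole, and those sum to 139. So 70.

70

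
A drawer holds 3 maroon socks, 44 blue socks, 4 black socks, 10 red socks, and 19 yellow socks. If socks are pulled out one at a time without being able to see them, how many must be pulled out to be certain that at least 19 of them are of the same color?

54

In the worst case we take at most 18 of each color, but all 3 maroon, all 4 black, and all 10 red (fewer than 18), giving 3 + 18 + 4 + 10 + 18 = 53.
One more sock then forces some color to 19, so 53 + 1 = 54.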